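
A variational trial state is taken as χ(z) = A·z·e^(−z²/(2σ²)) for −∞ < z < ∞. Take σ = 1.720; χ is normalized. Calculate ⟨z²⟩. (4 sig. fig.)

⟨z^2⟩ ≈ 4.438

The expectation value is the |χ|²-weighted average of z^2: ∫ z^2|χ|² dz.
The ratio of the moment integral to the normalization integral gives ⟨z²⟩ = 3·σ^2/2.
Putting σ = 1.720 gives 4.4376.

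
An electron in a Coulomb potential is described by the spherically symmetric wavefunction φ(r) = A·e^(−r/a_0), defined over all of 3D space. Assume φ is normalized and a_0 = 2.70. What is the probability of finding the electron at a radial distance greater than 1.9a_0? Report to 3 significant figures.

P = ∫ |φ|² 4πr² dr over r > 1.9a_0.
The full normalization integral is A²·[π·a_0^3] = 1, fixing A².
Substituting u = r/a_0, A², 4π and the length scale all cancel in the ratio: P = ∫_{1.9}^{∞} u^2·e^(-2·u) du / ∫_{0}^{∞} u^2·e^(-2·u) du.
An antiderivative of u^2·e^(-2·u) is -(2·u^2 + 2·u + 1)·e^(-2·u)/4; evaluating from 1.9 to ∞ gives 601·e^(-19/5)/200, while the full integral is 1/4.
The region integral divided by the full integral gives P = 0.2689.

P ≈ 0.269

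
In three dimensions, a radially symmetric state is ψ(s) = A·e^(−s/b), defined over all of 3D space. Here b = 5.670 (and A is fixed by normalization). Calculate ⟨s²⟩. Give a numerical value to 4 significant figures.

The expectation value is the |ψ|²-weighted average of s^2: ∫ s^2|ψ|² 4πs² ds.
With ∫₀^∞ s^4 e^(−αs) ds = 4!/α^5, evaluating both integrals, ⟨s²⟩ = 3·b^2.
Putting b = 5.670 gives 96.447.

⟨s^2⟩ ≈ 96.45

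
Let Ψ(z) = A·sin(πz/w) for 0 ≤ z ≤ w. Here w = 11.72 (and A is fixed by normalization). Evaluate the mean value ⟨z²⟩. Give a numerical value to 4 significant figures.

⟨z^2⟩ ≈ 38.83

The expectation value is the |Ψ|²-weighted average of z^2: ∫ z^2|Ψ|² dz.
With ∫₀^w sin²(nπz/w) dz = w/2, the ratio of the moment integral to the normalization integral gives ⟨z²⟩ = -w^2/(2·π^2) + w^2/3.
With w = 11.72, ⟨z^2⟩ = 38.827.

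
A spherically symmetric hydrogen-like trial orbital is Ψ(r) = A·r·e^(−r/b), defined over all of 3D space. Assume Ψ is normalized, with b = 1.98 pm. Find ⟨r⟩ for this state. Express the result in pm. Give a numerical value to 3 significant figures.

⟨r⟩ ≈ 4.95 pm

The expectation value is the |Ψ|²-weighted average of r: ∫ r|Ψ|² 4πr² dr.
Recall ∫₀^∞ r^m e^(−r/β) dr = m!·β^(m+1), since the A² factors cancel between numerator and denominator, ⟨r⟩ = 5·b/2.
With b = 1.98, ⟨r⟩ = 4.950.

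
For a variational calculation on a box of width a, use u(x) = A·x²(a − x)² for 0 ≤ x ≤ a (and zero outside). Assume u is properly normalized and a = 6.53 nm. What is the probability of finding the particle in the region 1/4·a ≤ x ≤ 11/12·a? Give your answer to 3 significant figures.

P ≈ 0.951

The probability is P = ∫ |u|² dx over [1/4·a, 11/12·a].
The normalization integral ∫|u|²dx over the whole domain equals a^9/630·A², and A² cancels in the ratio.
Substituting t = x/a, A² and the length scale cancel in the ratio: P = ∫_{1/4}^{11/12} t^4·(1 - t)^4 dt / ∫_{0}^{1} t^4·(1 - t)^4 dt.
An antiderivative of t^4·(1 - t)^4 is t^5·(70·t^4 - 315·t^3 + 540·t^2 - 420·t + 126)/630; evaluating from 1/4 to 11/12 gives ≈ 0.0015090, while the full integral is 1/630.
Taking the ratio, P = 0.9507.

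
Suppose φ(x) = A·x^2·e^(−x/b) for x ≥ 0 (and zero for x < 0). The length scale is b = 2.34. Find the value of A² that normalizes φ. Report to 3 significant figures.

Require ∫ |φ|² dx = 1 over the whole domain.
Using ∫₀^∞ xⁿ e^(−αx) dx = n!/αⁿ⁺¹, ∫|φ|² dx = A²·(3·b^5/4).
Setting this equal to 1 gives A² = 1/(3·b^5/4).
With b = 2.34: A² = 0.01900 and A = 0.1379.

A^2 ≈ 0.0190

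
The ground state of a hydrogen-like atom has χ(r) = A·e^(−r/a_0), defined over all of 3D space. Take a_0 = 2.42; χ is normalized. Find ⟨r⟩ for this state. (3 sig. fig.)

The expectation value is the |χ|²-weighted average of r: ∫ r|χ|² 4πr² dr.
With ∫₀^∞ r^3 e^(−αr) dr = 3!/α^4, the ratio of the moment integral to the normalization integral gives ⟨r⟩ = 3·a_0/2.
With a_0 = 2.42, ⟨r⟩ = 3.630.

⟨r⟩ ≈ 3.63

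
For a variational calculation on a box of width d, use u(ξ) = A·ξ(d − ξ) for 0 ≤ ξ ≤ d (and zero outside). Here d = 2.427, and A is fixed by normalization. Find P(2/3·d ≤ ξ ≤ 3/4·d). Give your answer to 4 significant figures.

The probability is P = ∫ |u|² dξ over [2/3·d, 3/4·d].
The normalization integral ∫|u|²dξ over the whole domain equals d^5/30·A², and A² cancels in the ratio.
In terms of t = ξ/d (A² and the length scale cancel between numerator and denominator), P = [∫_{2/3}^{3/4} t^2·(1 - t)^2 dt] / [∫_{0}^{1} t^2·(1 - t)^2 dt].
An antiderivative of t^2·(1 - t)^2 is t^3·(6·t^2 - 15·t + 10)/30; evaluating from 2/3 to 3/4 gives ≈ 0.00354536, while the full integral is 1/30.
This works out to P = 0.10636.

P ≈ 0.1064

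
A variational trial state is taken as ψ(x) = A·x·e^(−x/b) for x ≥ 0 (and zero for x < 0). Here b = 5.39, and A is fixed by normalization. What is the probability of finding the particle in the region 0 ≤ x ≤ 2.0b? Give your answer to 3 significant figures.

P ≈ 0.762

|ψ|² is the probability density, so P = ∫_{0}^{2.0b} |ψ|² dx.
With A² fixed by ∫|ψ|² = 1, i.e. A² = (b^3/4)^(−1), substitute and integrate.
Let u = x/b; then A² and the length scale cancel, so P = ∫_{0}^{2.0} u^2·e^(-2·u) du ÷ ∫_{0}^{∞} u^2·e^(-2·u) du.
With ∫ u^2·e^(-2·u) du = -(2·u^2 + 2·u + 1)·e^(-2·u)/4 + C, the region integral is 1/4 - 13·e^(-4)/4 and the full one is 1/4.
This works out to P = 0.7619.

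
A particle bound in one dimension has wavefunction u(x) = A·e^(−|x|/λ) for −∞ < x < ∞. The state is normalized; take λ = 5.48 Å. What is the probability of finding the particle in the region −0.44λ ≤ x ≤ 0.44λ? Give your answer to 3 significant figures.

|u|² is the probability density, so P = ∫_{−0.44λ}^{0.44λ} |u|² dx.
The normalization integral ∫|u|²dx over the whole domain equals λ·A², and A² cancels in the ratio.
Both integrals are even about x = 0, so only the x ≥ 0 halves are needed (the factors of 2 cancel). In terms of t = x/λ (A² and the length scale cancel between numerator and denominator), P = [∫_{0}^{0.44} e^(-2·t) dt] / [∫_{0}^{∞} e^(-2·t) dt].
With ∫ e^(-2·t) dt = -e^(-2·t)/2 + C, the region integral is 1/2 - e^(-22/25)/2 and the full one is 1/2.
The result is P = 0.5852.

P ≈ 0.585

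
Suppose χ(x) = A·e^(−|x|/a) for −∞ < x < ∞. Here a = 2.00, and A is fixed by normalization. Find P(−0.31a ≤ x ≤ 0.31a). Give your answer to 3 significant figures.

P ≈ 0.462

|χ|² is the probability density, so P = ∫_{−0.31a}^{0.31a} |χ|² dx.
Since A² = 1/(a), this is the region integral divided by the full normalization integral.
Both integrals are even about x = 0, so only the x ≥ 0 halves are needed (the factors of 2 cancel). In terms of u = x/a (A² and the length scale cancel between numerator and denominator), P = [∫_{0}^{0.31} e^(-2·u) du] / [∫_{0}^{∞} e^(-2·u) du].
Using ∫ e^(-2·u) du = -e^(-2·u)/2, the numerator is 1/2 - e^(-31/50)/2 and the denominator is 1/2.
Evaluating gives P = 0.4621.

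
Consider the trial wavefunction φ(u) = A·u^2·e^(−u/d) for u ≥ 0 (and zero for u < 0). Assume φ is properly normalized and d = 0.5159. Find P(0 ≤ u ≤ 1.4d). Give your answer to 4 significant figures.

|φ|² is the probability density, so P = ∫_{0}^{1.4d} |φ|² du.
With A² fixed by ∫|φ|² = 1, i.e. A² = (3·d^5/4)^(−1), substitute and integrate.
In terms of t = u/d (A² and the length scale cancel between numerator and denominator), P = [∫_{0}^{1.4} t^4·e^(-2·t) dt] / [∫_{0}^{∞} t^4·e^(-2·t) dt].
Using ∫ t^4·e^(-2·t) dt = -(t^4/2 + t^3 + 3·t^2/2 + 3·t/2 + 3/4)·e^(-2·t), the numerator is ≈ 0.114243 and the denominator is 3/4.
The result is P = 0.15232.

P ≈ 0.1523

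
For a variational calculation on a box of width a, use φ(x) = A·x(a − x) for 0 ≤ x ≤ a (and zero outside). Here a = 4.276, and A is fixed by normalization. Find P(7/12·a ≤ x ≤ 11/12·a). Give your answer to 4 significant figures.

P = ∫_{7/12·a}^{11/12·a} |φ(x)|² dx.
With A² fixed by ∫|φ|² = 1, i.e. A² = (a^5/30)^(−1), substitute and integrate.
Let u = x/a; then A² and the length scale cancel, so P = ∫_{7/12}^{11/12} u^2·(1 - u)^2 du ÷ ∫_{0}^{1} u^2·(1 - u)^2 du.
Using ∫ u^2·(1 - u)^2 du = u^3·(6·u^2 - 15·u + 10)/30, the numerator is ≈ 0.0113844 and the denominator is 1/30.
Taking the ratio, P = 0.34153.

P ≈ 0.3415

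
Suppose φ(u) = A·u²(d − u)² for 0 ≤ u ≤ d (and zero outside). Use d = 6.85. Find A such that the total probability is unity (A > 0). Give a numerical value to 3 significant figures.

The normalization condition is ∫|φ|² du = 1 from 0 to d.
Expanding the polynomial and integrating term by term, carrying out the integral gives A² · d^9/630.
Setting this equal to 1 gives A² = 1/(d^9/630).
With d = 6.85: A² = 0.00001897 and A = 0.004356.

A ≈ 0.00436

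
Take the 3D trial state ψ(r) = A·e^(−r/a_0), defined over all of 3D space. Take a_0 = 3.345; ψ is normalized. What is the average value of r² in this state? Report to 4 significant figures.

⟨r^2⟩ ≈ 33.57

By definition ⟨r²⟩ = ∫ r^2 |ψ(r)|² 4πr² dr.
Evaluating both integrals, ⟨r²⟩ = 3·a_0^2.
With a_0 = 3.345, ⟨r^2⟩ = 33.567.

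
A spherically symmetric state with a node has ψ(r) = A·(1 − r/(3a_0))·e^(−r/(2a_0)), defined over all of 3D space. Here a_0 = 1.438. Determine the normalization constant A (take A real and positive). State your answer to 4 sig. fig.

Normalization requires ∫|ψ|² 4πr² dr = 1, integrated from 0 to ∞.
The angular integral contributes 4π, leaving ∫₀^∞ r²|ψ|² dr.
Using ∫₀^∞ rⁿ e^(−αr) dr = n!/αⁿ⁺¹, the integral (without the A² prefactor) comes out to 8·π·a_0^3/3.
Hence A² = 1/[8·π·a_0^3/3].
Plugging in a_0 = 1.438 yields A = 0.20036.

A ≈ 0.2004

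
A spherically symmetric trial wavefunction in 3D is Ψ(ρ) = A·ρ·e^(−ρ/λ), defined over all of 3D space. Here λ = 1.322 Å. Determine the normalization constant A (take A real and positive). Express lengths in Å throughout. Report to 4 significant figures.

A ≈ 0.1621 Å^(-5/2)

Normalization requires ∫|Ψ|² 4πρ² dρ = 1, integrated from 0 to ∞.
(Spherical symmetry: dV = 4πρ² dρ.)
Using ∫₀^∞ ρⁿ e^(−αρ) dρ = n!/αⁿ⁺¹, carrying out the integral gives A² · 3·π·λ^5.
So A² = (3·π·λ^5)^(−1).
With λ = 1.322: A² = 0.026277 and A = 0.16210.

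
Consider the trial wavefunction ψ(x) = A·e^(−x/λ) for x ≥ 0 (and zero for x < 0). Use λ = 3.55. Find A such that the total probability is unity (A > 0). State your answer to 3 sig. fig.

A ≈ 0.751

Normalization requires ∫|ψ|² dx = 1, integrated from 0 to ∞.
Carrying out the integral gives A² · λ/2.
Hence A² = 1/[λ/2].
Substituting λ = 3.55 gives A² = 0.5634, so A = 0.7506.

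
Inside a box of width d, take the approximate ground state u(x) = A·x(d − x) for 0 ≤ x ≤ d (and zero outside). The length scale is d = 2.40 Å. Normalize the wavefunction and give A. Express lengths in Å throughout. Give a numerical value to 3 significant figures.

A ≈ 0.614 Å^(-5/2)

The normalization condition is ∫|u|² dx = 1 from 0 to d.
Expanding the polynomial and integrating term by term, ∫|u|² dx = A²·(d^5/30).
Hence A² = 1/[d^5/30].
Plugging in d = 2.40 yields A = 0.6138.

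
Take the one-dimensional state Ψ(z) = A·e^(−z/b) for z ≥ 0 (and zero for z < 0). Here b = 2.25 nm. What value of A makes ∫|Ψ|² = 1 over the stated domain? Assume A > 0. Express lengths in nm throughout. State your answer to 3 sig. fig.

Require ∫ |Ψ|² dz = 1 over the whole domain.
The integral (without the A² prefactor) comes out to b/2.
So A² = (b/2)^(−1).
Plugging in b = 2.25 yields A = 0.9428.

A ≈ 0.943 nm^(-1/2)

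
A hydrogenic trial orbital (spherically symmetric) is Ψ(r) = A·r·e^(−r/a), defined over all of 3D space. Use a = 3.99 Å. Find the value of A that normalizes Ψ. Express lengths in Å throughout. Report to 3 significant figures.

Require ∫ |Ψ|² 4πr² dr = 1 over the whole domain.
The angular integral contributes 4π, leaving ∫₀^∞ r²|Ψ|² dr.
With ∫₀^∞ r^4 e^(−αr) dr = 4!/α^5, the integral (without the A² prefactor) comes out to 3·π·a^5.
Substituting a = 3.99 gives A² = 0.0001049, so A = 0.01024.

A ≈ 0.0102 Å^(-5/2)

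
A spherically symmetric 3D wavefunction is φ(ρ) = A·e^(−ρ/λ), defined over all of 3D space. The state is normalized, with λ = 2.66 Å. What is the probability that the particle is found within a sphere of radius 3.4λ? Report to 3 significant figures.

Integrate the radial probability density 4πρ²|φ|² over ρ ≤ 3.4λ.
Normalization gives A² = 1/(π·λ^3).
Let u = ρ/λ; then A², 4π and the length scale all cancel, so P = ∫_{0}^{3.4} u^2·e^(-2·u) du ÷ ∫_{0}^{∞} u^2·e^(-2·u) du.
With ∫ u^2·e^(-2·u) du = -(2·u^2 + 2·u + 1)·e^(-2·u)/4 + C, the region integral is 1/4 - 773·e^(-34/5)/100 and the full one is 1/4.
Taking the ratio yields P = 0.9656.

P ≈ 0.966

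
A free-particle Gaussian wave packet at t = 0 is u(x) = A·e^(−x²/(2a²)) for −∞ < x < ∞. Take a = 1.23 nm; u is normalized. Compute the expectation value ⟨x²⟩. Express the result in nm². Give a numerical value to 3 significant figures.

⟨x^2⟩ ≈ 0.756 nm^2

The expectation value is the |u|²-weighted average of x^2: ∫ x^2|u|² dx.
Since the A² factors cancel between numerator and denominator, ⟨x²⟩ = a^2/2.
Putting a = 1.23 gives 0.7565.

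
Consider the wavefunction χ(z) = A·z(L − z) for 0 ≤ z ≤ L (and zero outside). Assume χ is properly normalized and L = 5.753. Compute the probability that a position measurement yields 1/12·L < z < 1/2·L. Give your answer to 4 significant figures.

P ≈ 0.4949

P = ∫_{1/12·L}^{1/2·L} |χ(z)|² dz.
With A² fixed by ∫|χ|² = 1, i.e. A² = (L^5/30)^(−1), substitute and integrate.
Let u = z/L; then A² and the length scale cancel, so P = ∫_{1/12}^{1/2} u^2·(1 - u)^2 du ÷ ∫_{0}^{1} u^2·(1 - u)^2 du.
An antiderivative of u^2·(1 - u)^2 is u^3·(6·u^2 - 15·u + 10)/30; evaluating from 1/12 to 1/2 gives ≈ 0.0164971, while the full integral is 1/30.
The result is P = 0.49491.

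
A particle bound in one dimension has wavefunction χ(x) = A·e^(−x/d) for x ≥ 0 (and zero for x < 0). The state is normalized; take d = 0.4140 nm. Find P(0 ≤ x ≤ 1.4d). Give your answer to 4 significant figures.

|χ|² is the probability density, so P = ∫_{0}^{1.4d} |χ|² dx.
With A² fixed by ∫|χ|² = 1, i.e. A² = (d/2)^(−1), substitute and integrate.
Substituting u = x/d, A² and the length scale cancel in the ratio: P = ∫_{0}^{1.4} e^(-2·u) du / ∫_{0}^{∞} e^(-2·u) du.
Using ∫ e^(-2·u) du = -e^(-2·u)/2, the numerator is 1/2 - e^(-14/5)/2 and the denominator is 1/2.
Evaluating gives P = 0.93919.

P ≈ 0.9392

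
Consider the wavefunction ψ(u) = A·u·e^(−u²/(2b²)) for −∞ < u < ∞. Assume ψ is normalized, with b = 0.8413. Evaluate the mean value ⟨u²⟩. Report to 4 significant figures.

By definition ⟨u²⟩ = ∫ u^2 |ψ(u)|² du.
Using the Gaussian integral ∫_{−∞}^{∞} e^(−αu²) du = √(π/α), the ratio of the moment integral to the normalization integral gives ⟨u²⟩ = 3·b^2/2.
Putting b = 0.8413 gives 1.0617.

⟨u^2⟩ ≈ 1.062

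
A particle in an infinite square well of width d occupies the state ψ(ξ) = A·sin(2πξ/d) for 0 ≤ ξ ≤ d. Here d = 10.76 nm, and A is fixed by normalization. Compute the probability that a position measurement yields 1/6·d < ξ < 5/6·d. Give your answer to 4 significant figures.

The probability is P = ∫ |ψ|² dξ over [1/6·d, 5/6·d].
With A² fixed by ∫|ψ|² = 1, i.e. A² = (d/2)^(−1), substitute and integrate.
In terms of u = ξ/d (A² and the length scale cancel between numerator and denominator), P = [∫_{1/6}^{5/6} sin(2·π·u)^2 du] / [∫_{0}^{1} sin(2·π·u)^2 du].
Using ∫ sin(2·π·u)^2 du = u/2 - sin(4·π·u)/(8·π), the numerator is √(3)/(8·π) + 1/3 and the denominator is 1/2.
Taking the ratio, P = √(3)/(4·π) + 2/3.

P ≈ 0.8045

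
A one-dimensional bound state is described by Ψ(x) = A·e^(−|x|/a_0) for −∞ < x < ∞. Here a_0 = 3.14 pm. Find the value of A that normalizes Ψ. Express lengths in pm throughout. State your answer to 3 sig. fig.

A ≈ 0.564 pm^(-1/2)

Require ∫ |Ψ|² dx = 1 over the whole domain.
With ∫₀^∞ x^0 e^(−αx) dx = 0!/α^1, with Ψ = A·e^(−|x|/a_0), the integral evaluates to A²·[a_0].
Hence A² = 1/[a_0].
Plugging in a_0 = 3.14 yields A = 0.5643.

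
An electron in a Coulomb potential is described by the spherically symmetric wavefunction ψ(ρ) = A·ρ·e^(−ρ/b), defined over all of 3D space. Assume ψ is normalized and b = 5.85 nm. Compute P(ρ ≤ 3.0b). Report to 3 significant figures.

Integrate the radial probability density 4πρ²|ψ|² over ρ ≤ 3.0b.
Normalization gives A² = 1/(3·π·b^5).
Substituting u = ρ/b, A², 4π and the length scale all cancel in the ratio: P = ∫_{0}^{3.0} u^4·e^(-2·u) du / ∫_{0}^{∞} u^4·e^(-2·u) du.
Using ∫ u^4·e^(-2·u) du = -(u^4/2 + u^3 + 3·u^2/2 + 3·u/2 + 3/4)·e^(-2·u), the numerator is 3/4 - 345·e^(-6)/4 and the denominator is 3/4.
This evaluates to P = 0.7149.

P ≈ 0.715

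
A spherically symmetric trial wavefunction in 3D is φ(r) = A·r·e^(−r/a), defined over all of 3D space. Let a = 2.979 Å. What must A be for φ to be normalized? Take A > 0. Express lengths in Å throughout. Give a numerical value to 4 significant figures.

A ≈ 0.02127 Å^(-5/2)

We need A² ∫|f|² 4πr² dr = 1, taking the integral from 0 to ∞.
(Spherical symmetry: dV = 4πr² dr.)
With ∫₀^∞ r^4 e^(−αr) dr = 4!/α^5, ∫|φ|² 4πr² dr = A²·(3·π·a^5).
So A² = (3·π·a^5)^(−1).
Plugging in a = 2.979 yields A = 0.021266.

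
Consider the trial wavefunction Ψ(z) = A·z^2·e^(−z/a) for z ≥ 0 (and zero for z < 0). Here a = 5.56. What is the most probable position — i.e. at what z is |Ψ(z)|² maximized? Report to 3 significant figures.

Set d/dz [|Ψ(z)|²] = 0 and solve for z > 0.
This gives z = 2·a.
With a = 5.56, the most probable position is 11.12.

z ≈ 11.1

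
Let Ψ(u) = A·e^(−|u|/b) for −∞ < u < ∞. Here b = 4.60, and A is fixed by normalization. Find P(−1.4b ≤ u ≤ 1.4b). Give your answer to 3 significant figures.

P = ∫_{−1.4b}^{1.4b} |Ψ(u)|² du.
The normalization integral ∫|Ψ|²du over the whole domain equals b·A², and A² cancels in the ratio.
By symmetry take twice the u ≥ 0 contribution in numerator and denominator; the 2's cancel. Substituting t = u/b, A² and the length scale cancel in the ratio: P = ∫_{0}^{1.4} e^(-2·t) dt / ∫_{0}^{∞} e^(-2·t) dt.
Using ∫ e^(-2·t) dt = -e^(-2·t)/2, the numerator is 1/2 - e^(-14/5)/2 and the denominator is 1/2.
Evaluating gives P = 0.9392.

P ≈ 0.939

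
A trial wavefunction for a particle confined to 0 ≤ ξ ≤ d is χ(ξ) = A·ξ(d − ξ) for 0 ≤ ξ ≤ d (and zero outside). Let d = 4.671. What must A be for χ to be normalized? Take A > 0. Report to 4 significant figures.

Normalization requires ∫|χ|² dξ = 1, integrated from 0 to d.
∫|χ|² dξ = A²·(d^5/30).
So A² = (d^5/30)^(−1).
Plugging in d = 4.671 yields A = 0.11615.

A ≈ 0.1162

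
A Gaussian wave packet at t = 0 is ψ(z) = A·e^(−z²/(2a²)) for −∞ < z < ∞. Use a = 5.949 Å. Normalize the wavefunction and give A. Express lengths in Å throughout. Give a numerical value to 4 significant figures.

A ≈ 0.3080 Å^(-1/2)

Require ∫ |ψ|² dz = 1 over the whole domain.
∫|ψ|² dz = A²·(√(π)·a).
Plugging in a = 5.949 yields A = 0.30796.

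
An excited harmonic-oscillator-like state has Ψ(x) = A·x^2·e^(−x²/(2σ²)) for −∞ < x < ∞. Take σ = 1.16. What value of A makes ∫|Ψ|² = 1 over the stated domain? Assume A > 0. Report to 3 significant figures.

We need A² ∫|f|² dx = 1, taking the integral from −∞ to ∞.
Carrying out the integral gives A² · 3·√(π)·σ^5/4.
Hence A² = 1/[3·√(π)·σ^5/4].
Substituting σ = 1.16 gives A² = 0.3582, so A = 0.5985.

A ≈ 0.598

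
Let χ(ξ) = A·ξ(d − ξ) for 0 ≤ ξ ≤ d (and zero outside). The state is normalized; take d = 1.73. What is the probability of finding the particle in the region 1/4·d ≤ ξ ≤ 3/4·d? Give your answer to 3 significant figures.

The probability is P = ∫ |χ|² dξ over [1/4·d, 3/4·d].
The normalization integral ∫|χ|²dξ over the whole domain equals d^5/30·A², and A² cancels in the ratio.
Substituting u = ξ/d, A² and the length scale cancel in the ratio: P = ∫_{1/4}^{3/4} u^2·(1 - u)^2 du / ∫_{0}^{1} u^2·(1 - u)^2 du.
Using ∫ u^2·(1 - u)^2 du = u^3·(6·u^2 - 15·u + 10)/30, the numerator is 203/7680 and the denominator is 1/30.
Taking the ratio, P = 203/256.

P ≈ 0.793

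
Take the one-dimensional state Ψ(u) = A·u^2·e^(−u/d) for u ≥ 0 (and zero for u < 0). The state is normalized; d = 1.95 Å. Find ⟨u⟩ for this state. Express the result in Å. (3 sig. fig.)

The expectation value is the |Ψ|²-weighted average of u: ∫ u|Ψ|² du.
With ∫₀^∞ u^5 e^(−αu) du = 5!/α^6, evaluating both integrals, ⟨u⟩ = 5·d/2.
Putting d = 1.95 gives 4.875.

⟨u⟩ ≈ 4.88 Å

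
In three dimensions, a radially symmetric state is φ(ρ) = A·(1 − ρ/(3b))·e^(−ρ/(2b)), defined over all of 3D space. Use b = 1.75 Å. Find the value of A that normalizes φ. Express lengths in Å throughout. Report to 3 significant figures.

Require ∫ |φ|² 4πρ² dρ = 1 over the whole domain.
In 3D with spherical symmetry the volume element is 4πρ² dρ.
∫|φ|² 4πρ² dρ = A²·(8·π·b^3/3).
Setting this equal to 1 gives A² = 1/(8·π·b^3/3).
Plugging in b = 1.75 yields A = 0.1492.

A ≈ 0.149 Å^(-3/2)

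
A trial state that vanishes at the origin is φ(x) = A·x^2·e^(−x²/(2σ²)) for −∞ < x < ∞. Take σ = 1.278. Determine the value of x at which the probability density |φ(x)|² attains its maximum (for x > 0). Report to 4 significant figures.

The maximum of |φ(x)|² occurs where its derivative vanishes.
This gives x = √(2)·σ.
With σ = 1.278, the value of x > 0 at which the probability density is greatest is 1.8074.

x ≈ 1.807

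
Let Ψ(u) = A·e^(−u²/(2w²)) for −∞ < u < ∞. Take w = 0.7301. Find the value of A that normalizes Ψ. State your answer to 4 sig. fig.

We need A² ∫|f|² du = 1, taking the integral from −∞ to ∞.
Differentiating ∫e^(−αu²) du = √(π/α) under α to get the higher moments, carrying out the integral gives A² · √(π)·w.
So A² = (√(π)·w)^(−1).
Plugging in w = 0.7301 yields A = 0.87907.

A ≈ 0.8791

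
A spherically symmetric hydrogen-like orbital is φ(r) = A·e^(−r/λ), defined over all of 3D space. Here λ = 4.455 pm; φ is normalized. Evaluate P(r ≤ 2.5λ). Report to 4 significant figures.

Integrate the radial probability density 4πr²|φ|² over r ≤ 2.5λ.
The full normalization integral is A²·[π·λ^3] = 1, fixing A².
In terms of u = r/λ (A², 4π and the length scale all cancel between numerator and denominator), P = [∫_{0}^{2.5} u^2·e^(-2·u) du] / [∫_{0}^{∞} u^2·e^(-2·u) du].
An antiderivative of u^2·e^(-2·u) is -(2·u^2 + 2·u + 1)·e^(-2·u)/4; evaluating from 0 to 2.5 gives 1/4 - 37·e^(-5)/8, while the full integral is 1/4.
This evaluates to P = 0.87535.

P ≈ 0.8753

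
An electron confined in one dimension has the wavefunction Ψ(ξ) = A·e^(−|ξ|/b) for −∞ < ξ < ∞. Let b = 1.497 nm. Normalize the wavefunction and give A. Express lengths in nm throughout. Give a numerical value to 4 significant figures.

A ≈ 0.8173 nm^(-1/2)

Require ∫ |Ψ|² dξ = 1 over the whole domain.
Recall ∫₀^∞ ξ^m e^(−ξ/β) dξ = m!·β^(m+1), ∫|Ψ|² dξ = A²·(b).
Substituting b = 1.497 gives A² = 0.66800, so A = 0.81731.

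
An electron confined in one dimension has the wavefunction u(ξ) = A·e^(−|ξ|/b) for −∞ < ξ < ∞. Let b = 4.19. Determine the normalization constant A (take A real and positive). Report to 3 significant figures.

A ≈ 0.489

Normalization requires ∫|u|² dξ = 1, integrated from −∞ to ∞.
With ∫₀^∞ ξ^0 e^(−αξ) dξ = 0!/α^1, the integral (without the A² prefactor) comes out to b.
Hence A² = 1/[b].
With b = 4.19: A² = 0.2387 and A = 0.4885.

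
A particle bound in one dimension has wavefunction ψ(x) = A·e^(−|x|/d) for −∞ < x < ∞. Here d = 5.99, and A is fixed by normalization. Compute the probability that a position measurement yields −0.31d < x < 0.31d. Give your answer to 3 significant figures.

|ψ|² is the probability density, so P = ∫_{−0.31d}^{0.31d} |ψ|² dx.
With A² fixed by ∫|ψ|² = 1, i.e. A² = (d)^(−1), substitute and integrate.
Both integrals are even about x = 0, so only the x ≥ 0 halves are needed (the factors of 2 cancel). Substituting u = x/d, A² and the length scale cancel in the ratio: P = ∫_{0}^{0.31} e^(-2·u) du / ∫_{0}^{∞} e^(-2·u) du.
An antiderivative of e^(-2·u) is -e^(-2·u)/2; evaluating from 0 to 0.31 gives 1/2 - e^(-31/50)/2, while the full integral is 1/2.
This works out to P = 0.4621.

P ≈ 0.462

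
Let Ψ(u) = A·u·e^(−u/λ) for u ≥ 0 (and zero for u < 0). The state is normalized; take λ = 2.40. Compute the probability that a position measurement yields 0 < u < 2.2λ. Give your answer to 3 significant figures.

|Ψ|² is the probability density, so P = ∫_{0}^{2.2λ} |Ψ|² du.
With A² fixed by ∫|Ψ|² = 1, i.e. A² = (λ^3/4)^(−1), substitute and integrate.
Let t = u/λ; then A² and the length scale cancel, so P = ∫_{0}^{2.2} t^2·e^(-2·t) dt ÷ ∫_{0}^{∞} t^2·e^(-2·t) dt.
With ∫ t^2·e^(-2·t) dt = -(2·t^2 + 2·t + 1)·e^(-2·t)/4 + C, the region integral is 1/4 - 377·e^(-22/5)/100 and the full one is 1/4.
Taking the ratio, P = 0.8149.

P ≈ 0.815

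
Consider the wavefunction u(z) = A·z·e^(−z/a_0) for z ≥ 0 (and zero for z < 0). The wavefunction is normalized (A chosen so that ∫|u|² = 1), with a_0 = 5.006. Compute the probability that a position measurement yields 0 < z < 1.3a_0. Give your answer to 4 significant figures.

P ≈ 0.4816

|u|² is the probability density, so P = ∫_{0}^{1.3a_0} |u|² dz.
The normalization integral ∫|u|²dz over the whole domain equals a_0^3/4·A², and A² cancels in the ratio.
In terms of t = z/a_0 (A² and the length scale cancel between numerator and denominator), P = [∫_{0}^{1.3} t^2·e^(-2·t) dt] / [∫_{0}^{∞} t^2·e^(-2·t) dt].
An antiderivative of t^2·e^(-2·t) is -(2·t^2 + 2·t + 1)·e^(-2·t)/4; evaluating from 0 to 1.3 gives 1/4 - 349·e^(-13/5)/200, while the full integral is 1/4.
Taking the ratio, P = 0.48157.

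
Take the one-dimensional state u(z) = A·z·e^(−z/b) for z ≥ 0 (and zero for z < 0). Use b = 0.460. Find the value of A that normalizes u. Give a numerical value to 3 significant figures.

Require ∫ |u|² dz = 1 over the whole domain.
Recall ∫₀^∞ z^m e^(−z/β) dz = m!·β^(m+1), ∫|u|² dz = A²·(b^3/4).
Hence A² = 1/[b^3/4].
Plugging in b = 0.460 yields A = 6.411.

A ≈ 6.41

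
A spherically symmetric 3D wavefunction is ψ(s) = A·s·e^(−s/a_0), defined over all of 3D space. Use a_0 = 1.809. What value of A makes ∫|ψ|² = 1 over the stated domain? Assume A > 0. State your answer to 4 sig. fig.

A ≈ 0.07401

The normalization condition is ∫|ψ|² 4πs² ds = 1 from 0 to ∞.
The angular integral contributes 4π, leaving ∫₀^∞ s²|ψ|² ds.
With ψ = A·s·e^(−s/a_0), the integral evaluates to A²·[3·π·a_0^5].
So A² = (3·π·a_0^5)^(−1).
Plugging in a_0 = 1.809 yields A = 0.074006.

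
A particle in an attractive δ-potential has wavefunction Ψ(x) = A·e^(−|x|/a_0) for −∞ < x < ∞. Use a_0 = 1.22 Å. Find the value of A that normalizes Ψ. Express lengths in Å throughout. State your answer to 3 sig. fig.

A ≈ 0.905 Å^(-1/2)

The normalization condition is ∫|Ψ|² dx = 1 from −∞ to ∞.
The integral (without the A² prefactor) comes out to a_0.
So A² = (a_0)^(−1).
With a_0 = 1.22: A² = 0.8197 and A = 0.9054.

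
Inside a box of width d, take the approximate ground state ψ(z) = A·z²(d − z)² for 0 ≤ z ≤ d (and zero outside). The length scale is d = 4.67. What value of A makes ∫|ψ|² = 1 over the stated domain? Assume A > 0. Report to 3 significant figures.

The normalization condition is ∫|ψ|² dz = 1 from 0 to d.
The integral (without the A² prefactor) comes out to d^9/630.
Hence A² = 1/[d^9/630].
Plugging in d = 4.67 yields A = 0.02442.

A ≈ 0.0244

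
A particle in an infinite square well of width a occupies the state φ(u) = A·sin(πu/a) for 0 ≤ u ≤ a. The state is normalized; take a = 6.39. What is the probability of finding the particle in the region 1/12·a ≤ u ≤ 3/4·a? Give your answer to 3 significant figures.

|φ|² is the probability density, so P = ∫_{1/12·a}^{3/4·a} |φ|² du.
The normalization integral ∫|φ|²du over the whole domain equals a/2·A², and A² cancels in the ratio.
Substituting t = u/a, A² and the length scale cancel in the ratio: P = ∫_{1/12}^{3/4} sin(π·t)^2 dt / ∫_{0}^{1} sin(π·t)^2 dt.
With ∫ sin(π·t)^2 dt = t/2 - sin(2·π·t)/(4·π) + C, the region integral is 3/(8·π) + 1/3 and the full one is 1/2.
Taking the ratio, P = (9 + 8·π)/(12·π).

P ≈ 0.905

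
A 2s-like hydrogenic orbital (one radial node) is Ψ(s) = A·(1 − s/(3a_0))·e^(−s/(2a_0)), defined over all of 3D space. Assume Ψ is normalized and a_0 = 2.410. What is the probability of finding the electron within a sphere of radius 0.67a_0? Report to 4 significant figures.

P ≈ 0.06471

With dV = 4πs²ds, the probability is ∫|Ψ|² dV over s ≤ 0.67a_0.
The full normalization integral is A²·[8·π·a_0^3/3] = 1, fixing A².
In terms of u = s/a_0 (A², 4π and the length scale all cancel between numerator and denominator), P = [∫_{0}^{0.67} u^2·(1 - u/3)^2·e^(-u) du] / [∫_{0}^{∞} u^2·(1 - u/3)^2·e^(-u) du].
An antiderivative of u^2·(1 - u/3)^2·e^(-u) is (-u^4 + 2·u^3 - 3·u^2 - 6·u - 6)·e^(-u)/9; evaluating from 0 to 0.67 gives ≈ 0.0431392, while the full integral is 2/3.
The region integral divided by the full integral gives P = 0.064709.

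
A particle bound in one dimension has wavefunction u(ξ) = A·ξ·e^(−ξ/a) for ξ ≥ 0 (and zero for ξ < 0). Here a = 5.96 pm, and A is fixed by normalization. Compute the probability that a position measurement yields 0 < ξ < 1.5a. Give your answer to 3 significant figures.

The probability is P = ∫ |u|² dξ over [0, 1.5a].
With A² fixed by ∫|u|² = 1, i.e. A² = (a^3/4)^(−1), substitute and integrate.
Substituting t = ξ/a, A² and the length scale cancel in the ratio: P = ∫_{0}^{1.5} t^2·e^(-2·t) dt / ∫_{0}^{∞} t^2·e^(-2·t) dt.
An antiderivative of t^2·e^(-2·t) is -(2·t^2 + 2·t + 1)·e^(-2·t)/4; evaluating from 0 to 1.5 gives 1/4 - 17·e^(-3)/8, while the full integral is 1/4.
The result is P = 0.5768.

P ≈ 0.577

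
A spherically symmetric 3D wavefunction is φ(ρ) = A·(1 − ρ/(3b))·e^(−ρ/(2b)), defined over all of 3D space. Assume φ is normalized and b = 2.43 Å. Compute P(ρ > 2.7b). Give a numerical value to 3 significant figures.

Integrate the radial probability density 4πρ²|φ|² over ρ > 2.7b.
The full normalization integral is A²·[8·π·b^3/3] = 1, fixing A².
Substituting u = ρ/b, A², 4π and the length scale all cancel in the ratio: P = ∫_{2.7}^{∞} u^2·(1 - u/3)^2·e^(-u) du / ∫_{0}^{∞} u^2·(1 - u/3)^2·e^(-u) du.
With ∫ u^2·(1 - u/3)^2·e^(-u) du = (-u^4 + 2·u^3 - 3·u^2 - 6·u - 6)·e^(-u)/9 + C, the region integral is ≈ 0.43197 and the full one is 2/3.
The region integral divided by the full integral gives P = 0.6480.

P ≈ 0.648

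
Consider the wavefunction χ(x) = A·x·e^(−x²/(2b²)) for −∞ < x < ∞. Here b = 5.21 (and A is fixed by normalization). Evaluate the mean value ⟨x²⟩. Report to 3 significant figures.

By definition ⟨x²⟩ = ∫ x^2 |χ(x)|² dx.
Since the A² factors cancel between numerator and denominator, ⟨x²⟩ = 3·b^2/2.
With b = 5.21, ⟨x^2⟩ = 40.72.

⟨x^2⟩ ≈ 40.7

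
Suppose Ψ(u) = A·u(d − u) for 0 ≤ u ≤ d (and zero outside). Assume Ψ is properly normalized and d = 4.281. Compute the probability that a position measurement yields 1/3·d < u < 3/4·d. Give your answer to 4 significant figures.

|Ψ|² is the probability density, so P = ∫_{1/3·d}^{3/4·d} |Ψ|² du.
With A² fixed by ∫|Ψ|² = 1, i.e. A² = (d^5/30)^(−1), substitute and integrate.
Substituting t = u/d, A² and the length scale cancel in the ratio: P = ∫_{1/3}^{3/4} t^2·(1 - t)^2 dt / ∫_{0}^{1} t^2·(1 - t)^2 dt.
An antiderivative of t^2·(1 - t)^2 is t^3·(6·t^2 - 15·t + 10)/30; evaluating from 1/3 to 3/4 gives ≈ 0.0228869, while the full integral is 1/30.
Taking the ratio, P = 0.68661.

P ≈ 0.6866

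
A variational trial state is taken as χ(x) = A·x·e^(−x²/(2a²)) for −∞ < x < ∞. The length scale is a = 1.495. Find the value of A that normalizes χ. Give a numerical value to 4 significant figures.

Normalization requires ∫|χ|² dx = 1, integrated from −∞ to ∞.
∫|χ|² dx = A²·(√(π)·a^3/2).
Hence A² = 1/[√(π)·a^3/2].
With a = 1.495: A² = 0.33770 and A = 0.58112.

A ≈ 0.5811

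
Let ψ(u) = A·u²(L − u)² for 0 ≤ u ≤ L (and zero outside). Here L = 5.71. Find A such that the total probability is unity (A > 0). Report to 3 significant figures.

A ≈ 0.00988

Normalization requires ∫|ψ|² du = 1, integrated from 0 to L.
Expanding the polynomial and integrating term by term, carrying out the integral gives A² · L^9/630.
So A² = (L^9/630)^(−1).
Plugging in L = 5.71 yields A = 0.009881.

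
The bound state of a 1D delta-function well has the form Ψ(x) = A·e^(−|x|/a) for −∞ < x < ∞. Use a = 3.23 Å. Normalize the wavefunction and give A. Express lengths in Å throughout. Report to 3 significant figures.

A ≈ 0.556 Å^(-1/2)

We need A² ∫|f|² dx = 1, taking the integral from −∞ to ∞.
With Ψ = A·e^(−|x|/a), the integral evaluates to A²·[a].
With a = 3.23: A² = 0.3096 and A = 0.5564.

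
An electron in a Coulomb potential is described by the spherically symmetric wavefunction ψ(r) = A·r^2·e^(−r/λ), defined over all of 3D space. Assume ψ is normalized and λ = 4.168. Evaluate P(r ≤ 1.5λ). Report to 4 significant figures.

With dV = 4πr²dr, the probability is ∫|ψ|² dV over r ≤ 1.5λ.
The full normalization integral is A²·[45·π·λ^7/2] = 1, fixing A².
In terms of u = r/λ (A², 4π and the length scale all cancel between numerator and denominator), P = [∫_{0}^{1.5} u^6·e^(-2·u) du] / [∫_{0}^{∞} u^6·e^(-2·u) du].
With ∫ u^6·e^(-2·u) du = -(4·u^6 + 12·u^5 + 30·u^4 + 60·u^3 + 90·u^2 + 90·u + 45)·e^(-2·u)/8 + C, the region integral is ≈ 0.188486 and the full one is 45/8.
This evaluates to P = 0.033509.

P ≈ 0.03351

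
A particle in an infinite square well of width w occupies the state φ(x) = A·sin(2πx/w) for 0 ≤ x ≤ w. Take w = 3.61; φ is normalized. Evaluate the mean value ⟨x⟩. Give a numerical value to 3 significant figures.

⟨x⟩ ≈ 1.81

The expectation value is the |φ|²-weighted average of x: ∫ x|φ|² dx.
Using sin²θ = (1 − cos 2θ)/2, since the A² factors cancel between numerator and denominator, ⟨x⟩ = w/2.
Putting w = 3.61 gives 1.805.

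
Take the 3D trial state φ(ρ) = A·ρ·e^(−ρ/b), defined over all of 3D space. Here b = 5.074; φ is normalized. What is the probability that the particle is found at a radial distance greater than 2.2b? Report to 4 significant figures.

Integrate the radial probability density 4πρ²|φ|² over ρ > 2.2b.
The full normalization integral is A²·[3·π·b^5] = 1, fixing A².
Substituting u = ρ/b, A², 4π and the length scale all cancel in the ratio: P = ∫_{2.2}^{∞} u^4·e^(-2·u) du / ∫_{0}^{∞} u^4·e^(-2·u) du.
An antiderivative of u^4·e^(-2·u) is -(u^4/2 + u^3 + 3·u^2/2 + 3·u/2 + 3/4)·e^(-2·u); evaluating from 2.2 to ∞ gives ≈ 0.413388, while the full integral is 3/4.
The region integral divided by the full integral gives P = 0.55118.

P ≈ 0.5512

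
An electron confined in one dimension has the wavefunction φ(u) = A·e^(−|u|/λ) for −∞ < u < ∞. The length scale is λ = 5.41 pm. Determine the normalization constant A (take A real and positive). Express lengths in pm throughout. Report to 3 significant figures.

We need A² ∫|f|² du = 1, taking the integral from −∞ to ∞.
With φ = A·e^(−|u|/λ), the integral evaluates to A²·[λ].
Hence A² = 1/[λ].
Substituting λ = 5.41 gives A² = 0.1848, so A = 0.4299.

A ≈ 0.430 pm^(-1/2)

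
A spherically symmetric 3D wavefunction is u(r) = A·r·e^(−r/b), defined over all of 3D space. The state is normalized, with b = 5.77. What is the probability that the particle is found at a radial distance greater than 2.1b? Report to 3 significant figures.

P ≈ 0.590

With dV = 4πr²dr, the probability is ∫|u|² dV over r > 2.1b.
The full normalization integral is A²·[3·π·b^5] = 1, fixing A².
Substituting t = r/b, A², 4π and the length scale all cancel in the ratio: P = ∫_{2.1}^{∞} t^4·e^(-2·t) dt / ∫_{0}^{∞} t^4·e^(-2·t) dt.
An antiderivative of t^4·e^(-2·t) is -(t^4/2 + t^3 + 3·t^2/2 + 3·t/2 + 3/4)·e^(-2·t); evaluating from 2.1 to ∞ gives ≈ 0.44237, while the full integral is 3/4.
The region integral divided by the full integral gives P = 0.5898.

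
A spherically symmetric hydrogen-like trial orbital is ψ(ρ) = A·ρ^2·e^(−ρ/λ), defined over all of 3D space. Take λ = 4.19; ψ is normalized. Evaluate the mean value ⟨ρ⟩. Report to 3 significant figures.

⟨ρ⟩ = ∫ ρ |ψ|² 4πρ² dρ over the full domain.
With ∫₀^∞ ρ^7 e^(−αρ) dρ = 7!/α^8, the ratio of the moment integral to the normalization integral gives ⟨ρ⟩ = 7·λ/2.
With λ = 4.19, ⟨ρ⟩ = 14.67.

⟨ρ⟩ ≈ 14.7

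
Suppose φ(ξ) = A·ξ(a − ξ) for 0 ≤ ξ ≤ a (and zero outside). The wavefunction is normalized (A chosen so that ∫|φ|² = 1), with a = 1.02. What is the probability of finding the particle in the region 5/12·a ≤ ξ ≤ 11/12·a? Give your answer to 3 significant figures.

P = ∫_{5/12·a}^{11/12·a} |φ(ξ)|² dξ.
With A² fixed by ∫|φ|² = 1, i.e. A² = (a^5/30)^(−1), substitute and integrate.
In terms of u = ξ/a (A² and the length scale cancel between numerator and denominator), P = [∫_{5/12}^{11/12} u^2·(1 - u)^2 du] / [∫_{0}^{1} u^2·(1 - u)^2 du].
An antiderivative of u^2·(1 - u)^2 is u^3·(6·u^2 - 15·u + 10)/30; evaluating from 5/12 to 11/12 gives ≈ 0.021610, while the full integral is 1/30.
Evaluating gives P = 4481/6912.

P ≈ 0.648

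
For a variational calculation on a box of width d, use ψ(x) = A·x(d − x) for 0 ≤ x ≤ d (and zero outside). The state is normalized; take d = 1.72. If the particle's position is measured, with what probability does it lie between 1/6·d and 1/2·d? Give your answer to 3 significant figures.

P ≈ 0.465

P = ∫_{1/6·d}^{1/2·d} |ψ(x)|² dx.
The normalization integral ∫|ψ|²dx over the whole domain equals d^5/30·A², and A² cancels in the ratio.
In terms of u = x/d (A² and the length scale cancel between numerator and denominator), P = [∫_{1/6}^{1/2} u^2·(1 - u)^2 du] / [∫_{0}^{1} u^2·(1 - u)^2 du].
With ∫ u^2·(1 - u)^2 du = u^3·(6·u^2 - 15·u + 10)/30 + C, the region integral is ≈ 0.015484 and the full one is 1/30.
The result is P = 301/648.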